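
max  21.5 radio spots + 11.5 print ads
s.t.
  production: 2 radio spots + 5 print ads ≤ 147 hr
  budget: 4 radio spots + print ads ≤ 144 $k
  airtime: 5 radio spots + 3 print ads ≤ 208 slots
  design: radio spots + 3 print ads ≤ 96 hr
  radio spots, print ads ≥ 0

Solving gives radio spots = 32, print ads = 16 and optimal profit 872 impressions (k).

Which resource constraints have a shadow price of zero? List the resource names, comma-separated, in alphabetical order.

design, production

production: 144/147 (slack 3)
budget: 144/144 (binding)
airtime: 208/208 (binding)
design: 80/96 (slack 16)
By complementary slackness, a constraint with positive slack has shadow price 0 → design, production.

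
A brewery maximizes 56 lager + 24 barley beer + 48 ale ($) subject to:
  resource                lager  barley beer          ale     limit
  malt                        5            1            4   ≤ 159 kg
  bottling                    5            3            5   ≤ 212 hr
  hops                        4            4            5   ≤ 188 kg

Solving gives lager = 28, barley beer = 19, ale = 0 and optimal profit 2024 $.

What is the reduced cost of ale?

-4

At the optimum: malt uses 159 of 159 (binding); bottling uses 197 of 212 (slack = 15); hops uses 188 of 188 (binding).
By complementary slackness, y = 0 for the non-binding constraint.
Dual feasibility on the basic columns requires 5·y_malt + 4·y_hops = 56, 1·y_malt + 4·y_hops = 24.
This yields shadow prices y_malt = 8, y_hops = 4.
Reduced cost of ale: c₃ − yᵀa₃ = 48 − (8·4 + 4·5) = 48 − 52 = -4.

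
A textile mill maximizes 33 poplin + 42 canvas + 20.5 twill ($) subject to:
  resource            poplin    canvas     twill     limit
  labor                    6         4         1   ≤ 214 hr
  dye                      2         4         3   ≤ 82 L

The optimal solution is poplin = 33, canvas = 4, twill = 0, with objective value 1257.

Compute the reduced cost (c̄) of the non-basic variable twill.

Both labor and dye are binding at x*.
Dual feasibility on the basic columns requires 6·y_labor + 2·y_dye = 33, 4·y_labor + 4·y_dye = 42.
This yields shadow prices y_labor = 3, y_dye = 7.5.
Reduced cost of twill: c₃ − yᵀa₃ = 20.5 − (3·1 + 7.5·3) = 20.5 − 25.5 = -5.

-5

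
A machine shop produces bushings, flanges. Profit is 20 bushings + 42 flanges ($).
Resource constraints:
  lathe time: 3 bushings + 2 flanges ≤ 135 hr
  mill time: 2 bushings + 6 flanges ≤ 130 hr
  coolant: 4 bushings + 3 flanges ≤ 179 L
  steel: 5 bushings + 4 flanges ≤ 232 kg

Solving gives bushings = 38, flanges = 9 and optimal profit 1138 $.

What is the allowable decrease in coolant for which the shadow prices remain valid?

Binding constraints: mill time, coolant. The basis is B = [[2,6],[4,3]] with det -18.
Per unit decrease in coolant, x* moves by d = (-0.3333, 0.1111).
The basis stays optimal until bushings reaches 0; allowable decrease = 114 L.

114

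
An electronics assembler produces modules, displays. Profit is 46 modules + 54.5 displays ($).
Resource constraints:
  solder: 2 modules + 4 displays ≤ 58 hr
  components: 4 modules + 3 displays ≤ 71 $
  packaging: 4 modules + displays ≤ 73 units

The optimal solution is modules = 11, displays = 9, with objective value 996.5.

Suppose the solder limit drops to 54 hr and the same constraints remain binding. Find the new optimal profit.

964.5

Check each constraint at x*: solder 58/58 (tight); components 71/71 (tight); packaging 53/73 (slack 20).
By complementary slackness, y = 0 for the non-binding constraint.
Dual feasibility on the basic columns requires 2·y_solder + 4·y_components = 46, 4·y_solder + 3·y_components = 54.5.
→ y_solder = 8 and y_components = 7.5.
Δz = y_solder·Δb = 8 × (-4) = -32, so new z* = 996.5 − 32 = 964.5.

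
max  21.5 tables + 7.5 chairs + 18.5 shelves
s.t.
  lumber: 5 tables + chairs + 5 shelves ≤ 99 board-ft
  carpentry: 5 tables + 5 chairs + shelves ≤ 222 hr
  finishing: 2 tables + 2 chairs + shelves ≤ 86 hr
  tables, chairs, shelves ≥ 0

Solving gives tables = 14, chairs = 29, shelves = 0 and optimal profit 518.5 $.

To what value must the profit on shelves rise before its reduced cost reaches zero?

Check each constraint at x*: lumber 99/99 (tight); carpentry 215/222 (slack 7); finishing 86/86 (tight).
By complementary slackness, y = 0 for the non-binding constraint.
From A_Bᵀ y = c: 5·y_lumber + 2·y_finishing = 21.5; 1·y_lumber + 2·y_finishing = 7.5.
Solving: y_lumber = 3.5, y_finishing = 2.
shelves enters the basis when its profit ≥ yᵀa₃ = 3.5·5 + 2·1 = 19.5.

19.5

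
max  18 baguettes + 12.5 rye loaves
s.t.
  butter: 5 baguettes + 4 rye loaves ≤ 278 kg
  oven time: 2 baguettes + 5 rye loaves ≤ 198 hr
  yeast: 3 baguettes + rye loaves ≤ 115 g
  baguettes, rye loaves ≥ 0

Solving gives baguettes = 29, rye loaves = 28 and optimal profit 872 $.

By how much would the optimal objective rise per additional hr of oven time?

1.5

At the optimum: butter uses 257 of 278 (slack = 21); oven time uses 198 of 198 (binding); yeast uses 115 of 115 (binding).
Slack constraints have shadow price 0 (complementary slackness).
Dual feasibility on the basic columns requires 2·y_oven time + 3·y_yeast = 18, 5·y_oven time + 1·y_yeast = 12.5.
This yields shadow prices y_oven time = 1.5, y_yeast = 5.
Shadow price of oven time = 1.5.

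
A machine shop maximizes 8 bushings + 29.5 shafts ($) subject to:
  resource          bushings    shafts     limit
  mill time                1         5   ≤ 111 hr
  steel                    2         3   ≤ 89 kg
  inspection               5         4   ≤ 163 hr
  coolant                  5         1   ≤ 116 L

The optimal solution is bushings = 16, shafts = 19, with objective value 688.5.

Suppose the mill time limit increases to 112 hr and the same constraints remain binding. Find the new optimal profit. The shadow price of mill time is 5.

693.5

Δb = 1, so new z* = 688.5 + (5)·(1) = 688.5 + 5 = 693.5.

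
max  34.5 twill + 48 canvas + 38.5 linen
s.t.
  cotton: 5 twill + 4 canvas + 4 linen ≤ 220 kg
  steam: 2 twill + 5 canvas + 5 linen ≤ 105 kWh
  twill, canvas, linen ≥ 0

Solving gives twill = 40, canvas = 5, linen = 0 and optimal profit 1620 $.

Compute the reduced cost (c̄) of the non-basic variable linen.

-9.5

At the optimum: cotton uses 220 of 220 (binding); steam uses 105 of 105 (binding).
Dual feasibility on the basic columns requires 5·y_cotton + 2·y_steam = 34.5, 4·y_cotton + 5·y_steam = 48.
This yields shadow prices y_cotton = 4.5, y_steam = 6.
Reduced cost of linen: c₃ − yᵀa₃ = 38.5 − (4.5·4 + 6·5) = 38.5 − 48 = -9.5.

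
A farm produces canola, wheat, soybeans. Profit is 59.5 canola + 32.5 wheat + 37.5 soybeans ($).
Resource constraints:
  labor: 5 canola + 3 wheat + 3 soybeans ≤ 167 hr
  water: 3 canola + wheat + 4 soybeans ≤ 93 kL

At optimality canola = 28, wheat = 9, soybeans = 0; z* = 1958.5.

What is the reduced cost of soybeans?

At the optimum: labor uses 167 of 167 (binding); water uses 93 of 93 (binding).
From A_Bᵀ y = c: 5·y_labor + 3·y_water = 59.5; 3·y_labor + 1·y_water = 32.5.
→ y_labor = 9.5 and y_water = 4.
Reduced cost of soybeans: c₃ − yᵀa₃ = 37.5 − (9.5·3 + 4·4) = 37.5 − 44.5 = -7.

-7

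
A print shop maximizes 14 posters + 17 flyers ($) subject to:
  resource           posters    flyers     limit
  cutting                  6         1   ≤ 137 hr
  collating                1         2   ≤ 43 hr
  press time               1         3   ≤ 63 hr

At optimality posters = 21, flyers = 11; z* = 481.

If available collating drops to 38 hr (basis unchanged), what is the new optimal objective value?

Binding: cutting and collating. Non-binding: press time (9 unused).
By complementary slackness, y = 0 for the non-binding constraint.
The binding rows give the dual system: 6·y_cutting + 1·y_collating = 14 and 1·y_cutting + 2·y_collating = 17.
→ y_cutting = 1 and y_collating = 8.
Δz = y_collating·Δb = 8 × (-5) = -40, so new z* = 481 − 40 = 441.

441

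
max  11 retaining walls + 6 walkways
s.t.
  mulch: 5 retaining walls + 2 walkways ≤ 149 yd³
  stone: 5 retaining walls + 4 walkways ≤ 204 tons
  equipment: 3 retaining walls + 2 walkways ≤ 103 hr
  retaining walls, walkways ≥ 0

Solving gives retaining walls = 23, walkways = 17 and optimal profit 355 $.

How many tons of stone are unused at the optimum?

21

stone used = 5·23 + 4·17 = 183; slack = 204 − 183 = 21.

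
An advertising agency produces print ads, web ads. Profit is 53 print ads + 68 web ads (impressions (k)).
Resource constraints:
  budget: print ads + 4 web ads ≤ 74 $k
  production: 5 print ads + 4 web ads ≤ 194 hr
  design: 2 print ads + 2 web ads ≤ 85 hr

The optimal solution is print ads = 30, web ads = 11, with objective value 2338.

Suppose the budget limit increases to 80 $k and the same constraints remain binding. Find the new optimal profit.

2386

Binding: budget and production. Non-binding: design (3 unused).
Slack constraints have shadow price 0 (complementary slackness).
From A_Bᵀ y = c: 1·y_budget + 5·y_production = 53; 4·y_budget + 4·y_production = 68.
→ y_budget = 8 and y_production = 9.
Δz = y_budget·Δb = 8 × (6) = 48, so new z* = 2338 + 48 = 2386.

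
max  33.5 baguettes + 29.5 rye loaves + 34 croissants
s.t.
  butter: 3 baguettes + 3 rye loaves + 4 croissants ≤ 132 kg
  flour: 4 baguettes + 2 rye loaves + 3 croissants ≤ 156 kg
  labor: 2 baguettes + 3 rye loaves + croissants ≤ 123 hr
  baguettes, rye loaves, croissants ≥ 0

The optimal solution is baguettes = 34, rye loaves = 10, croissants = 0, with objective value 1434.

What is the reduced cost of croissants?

-6

Check each constraint at x*: butter 132/132 (tight); flour 156/156 (tight); labor 98/123 (slack 25).
Slack constraints have shadow price 0 (complementary slackness).
Dual feasibility on the basic columns requires 3·y_butter + 4·y_flour = 33.5, 3·y_butter + 2·y_flour = 29.5.
Solving: y_butter = 8.5, y_flour = 2.
Reduced cost of croissants: c₃ − yᵀa₃ = 34 − (8.5·4 + 2·3) = 34 − 40 = -6.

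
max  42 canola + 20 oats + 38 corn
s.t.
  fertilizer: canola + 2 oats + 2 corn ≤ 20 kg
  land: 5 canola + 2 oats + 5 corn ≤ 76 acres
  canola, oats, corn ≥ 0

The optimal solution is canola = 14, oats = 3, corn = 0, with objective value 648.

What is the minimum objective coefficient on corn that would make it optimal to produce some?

Both fertilizer and land are binding at x*.
Dual feasibility on the basic columns requires 1·y_fertilizer + 5·y_land = 42, 2·y_fertilizer + 2·y_land = 20.
Solving: y_fertilizer = 2, y_land = 8.
corn enters the basis when its profit ≥ yᵀa₃ = 2·2 + 8·5 = 44.

44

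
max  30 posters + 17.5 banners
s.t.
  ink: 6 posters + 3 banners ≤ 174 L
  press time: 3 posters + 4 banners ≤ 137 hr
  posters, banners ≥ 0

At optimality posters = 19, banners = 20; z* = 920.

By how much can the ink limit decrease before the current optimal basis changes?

Binding constraints: ink, press time. The basis is B = [[6,3],[3,4]] with det 15.
Per unit decrease in ink, x* moves by d = (-0.2667, 0.2).
The basis stays optimal until posters reaches 0; allowable decrease = 71.25 L.

71.25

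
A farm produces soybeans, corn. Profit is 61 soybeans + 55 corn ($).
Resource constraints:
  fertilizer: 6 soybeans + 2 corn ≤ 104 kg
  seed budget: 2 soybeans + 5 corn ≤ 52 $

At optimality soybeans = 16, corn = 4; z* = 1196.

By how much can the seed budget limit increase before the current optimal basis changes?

208

Binding constraints: fertilizer, seed budget. The basis is B = [[6,2],[2,5]] with det 26.
Per unit increase in seed budget, x* moves by d = (-0.0769, 0.2308).
The basis stays optimal until soybeans reaches 0; allowable increase = 208 $.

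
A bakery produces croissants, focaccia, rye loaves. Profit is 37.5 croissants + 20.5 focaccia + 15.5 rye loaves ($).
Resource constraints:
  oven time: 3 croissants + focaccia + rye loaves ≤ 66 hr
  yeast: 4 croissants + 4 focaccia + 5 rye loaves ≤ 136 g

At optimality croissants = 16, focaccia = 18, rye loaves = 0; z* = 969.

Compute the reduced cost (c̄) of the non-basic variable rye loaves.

Check each constraint at x*: oven time 66/66 (tight); yeast 136/136 (tight).
From A_Bᵀ y = c: 3·y_oven time + 4·y_yeast = 37.5; 1·y_oven time + 4·y_yeast = 20.5.
This yields shadow prices y_oven time = 8.5, y_yeast = 3.
Reduced cost of rye loaves: c₃ − yᵀa₃ = 15.5 − (8.5·1 + 3·5) = 15.5 − 23.5 = -8.

-8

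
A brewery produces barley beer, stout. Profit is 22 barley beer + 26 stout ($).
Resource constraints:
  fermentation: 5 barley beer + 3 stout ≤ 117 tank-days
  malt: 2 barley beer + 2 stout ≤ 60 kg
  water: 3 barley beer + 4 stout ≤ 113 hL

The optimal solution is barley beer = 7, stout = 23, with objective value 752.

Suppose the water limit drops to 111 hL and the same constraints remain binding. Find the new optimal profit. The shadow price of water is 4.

Δb = -2, so new z* = 752 + (4)·(-2) = 752 − 8 = 744.

744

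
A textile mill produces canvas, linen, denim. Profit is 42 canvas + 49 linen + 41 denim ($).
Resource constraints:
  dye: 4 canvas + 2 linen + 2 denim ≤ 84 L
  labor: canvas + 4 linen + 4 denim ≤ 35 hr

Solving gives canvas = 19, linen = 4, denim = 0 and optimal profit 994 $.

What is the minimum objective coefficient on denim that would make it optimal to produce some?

At the optimum: dye uses 84 of 84 (binding); labor uses 35 of 35 (binding).
Dual feasibility on the basic columns requires 4·y_dye + 1·y_labor = 42, 2·y_dye + 4·y_labor = 49.
→ y_dye = 8.5 and y_labor = 8.
denim enters the basis when its profit ≥ yᵀa₃ = 8.5·2 + 8·4 = 49.

49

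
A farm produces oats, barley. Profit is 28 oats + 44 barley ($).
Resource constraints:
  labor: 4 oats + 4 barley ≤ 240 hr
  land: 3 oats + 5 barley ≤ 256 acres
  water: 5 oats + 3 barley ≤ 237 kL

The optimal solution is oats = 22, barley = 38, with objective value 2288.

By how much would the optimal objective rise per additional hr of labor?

1

Check each constraint at x*: labor 240/240 (tight); land 256/256 (tight); water 224/237 (slack 13).
Since water is not tight, its dual is 0.
Dual feasibility on the basic columns requires 4·y_labor + 3·y_land = 28, 4·y_labor + 5·y_land = 44.
→ y_labor = 1 and y_land = 8.
Shadow price of labor = 1.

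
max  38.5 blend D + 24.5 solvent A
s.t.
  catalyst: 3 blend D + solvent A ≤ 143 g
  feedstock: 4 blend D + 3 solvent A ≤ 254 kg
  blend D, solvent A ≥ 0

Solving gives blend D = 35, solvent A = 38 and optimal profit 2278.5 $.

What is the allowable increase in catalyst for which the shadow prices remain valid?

47.5

Binding constraints: catalyst, feedstock. The basis is B = [[3,1],[4,3]] with det 5.
Per unit increase in catalyst, x* moves by d = (0.6, -0.8).
The basis stays optimal until solvent A reaches 0; allowable increase = 47.5 g.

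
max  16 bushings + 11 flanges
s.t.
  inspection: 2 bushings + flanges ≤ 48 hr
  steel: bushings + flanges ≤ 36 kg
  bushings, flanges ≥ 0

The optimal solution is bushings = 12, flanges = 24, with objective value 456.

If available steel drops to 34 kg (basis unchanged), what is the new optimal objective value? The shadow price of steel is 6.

444

Δb = -2, so new z* = 456 + (6)·(-2) = 456 − 12 = 444.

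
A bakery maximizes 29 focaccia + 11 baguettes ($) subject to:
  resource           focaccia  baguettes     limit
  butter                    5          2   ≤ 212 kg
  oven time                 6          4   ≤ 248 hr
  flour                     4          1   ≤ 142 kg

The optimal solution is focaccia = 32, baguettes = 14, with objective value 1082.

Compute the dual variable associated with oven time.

1.5

Check each constraint at x*: butter 188/212 (slack 24); oven time 248/248 (tight); flour 142/142 (tight).
By complementary slackness, y = 0 for the non-binding constraint.
Dual feasibility on the basic columns requires 6·y_oven time + 4·y_flour = 29, 4·y_oven time + 1·y_flour = 11.
→ y_oven time = 1.5 and y_flour = 5.
Shadow price of oven time = 1.5.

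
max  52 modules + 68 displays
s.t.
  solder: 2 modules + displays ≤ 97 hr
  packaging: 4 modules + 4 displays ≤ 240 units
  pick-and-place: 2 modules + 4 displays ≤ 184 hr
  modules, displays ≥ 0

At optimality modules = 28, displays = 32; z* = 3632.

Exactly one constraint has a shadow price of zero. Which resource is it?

solder: 88/97 (slack 9)
packaging: 240/240 (binding)
pick-and-place: 184/184 (binding)
By complementary slackness, a constraint with positive slack has shadow price 0 → solder.

solder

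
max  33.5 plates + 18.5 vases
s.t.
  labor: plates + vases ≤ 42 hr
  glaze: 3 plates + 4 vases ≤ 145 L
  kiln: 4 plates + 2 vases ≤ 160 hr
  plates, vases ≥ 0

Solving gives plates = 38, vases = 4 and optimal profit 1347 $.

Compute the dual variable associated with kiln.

7.5

Binding: labor and kiln. Non-binding: glaze (15 unused).
Slack constraints have shadow price 0 (complementary slackness).
Dual feasibility on the basic columns requires 1·y_labor + 4·y_kiln = 33.5, 1·y_labor + 2·y_kiln = 18.5.
Solving: y_labor = 3.5, y_kiln = 7.5.
Shadow price of kiln = 7.5.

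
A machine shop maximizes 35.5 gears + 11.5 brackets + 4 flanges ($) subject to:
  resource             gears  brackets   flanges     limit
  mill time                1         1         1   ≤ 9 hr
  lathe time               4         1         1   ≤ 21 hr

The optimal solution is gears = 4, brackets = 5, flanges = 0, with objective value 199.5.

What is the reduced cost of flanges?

-7.5

At the optimum: mill time uses 9 of 9 (binding); lathe time uses 21 of 21 (binding).
Dual feasibility on the basic columns requires 1·y_mill time + 4·y_lathe time = 35.5, 1·y_mill time + 1·y_lathe time = 11.5.
Solving: y_mill time = 3.5, y_lathe time = 8.
Reduced cost of flanges: c₃ − yᵀa₃ = 4 − (3.5·1 + 8·1) = 4 − 11.5 = -7.5.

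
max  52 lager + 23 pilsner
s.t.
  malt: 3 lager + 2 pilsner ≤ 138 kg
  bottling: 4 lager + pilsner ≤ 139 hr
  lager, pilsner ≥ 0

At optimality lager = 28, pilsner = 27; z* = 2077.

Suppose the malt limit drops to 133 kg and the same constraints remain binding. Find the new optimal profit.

2037

Both malt and bottling are binding at x*.
Dual feasibility on the basic columns requires 3·y_malt + 4·y_bottling = 52, 2·y_malt + 1·y_bottling = 23.
→ y_malt = 8 and y_bottling = 7.
Δz = y_malt·Δb = 8 × (-5) = -40, so new z* = 2077 − 40 = 2037.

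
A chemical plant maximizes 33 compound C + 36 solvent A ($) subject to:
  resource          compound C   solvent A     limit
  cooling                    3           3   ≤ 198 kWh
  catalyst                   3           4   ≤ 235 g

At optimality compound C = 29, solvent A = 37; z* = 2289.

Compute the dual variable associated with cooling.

At the optimum: cooling uses 198 of 198 (binding); catalyst uses 235 of 235 (binding).
From A_Bᵀ y = c: 3·y_cooling + 3·y_catalyst = 33; 3·y_cooling + 4·y_catalyst = 36.
→ y_cooling = 8 and y_catalyst = 3.
Shadow price of cooling = 8.

8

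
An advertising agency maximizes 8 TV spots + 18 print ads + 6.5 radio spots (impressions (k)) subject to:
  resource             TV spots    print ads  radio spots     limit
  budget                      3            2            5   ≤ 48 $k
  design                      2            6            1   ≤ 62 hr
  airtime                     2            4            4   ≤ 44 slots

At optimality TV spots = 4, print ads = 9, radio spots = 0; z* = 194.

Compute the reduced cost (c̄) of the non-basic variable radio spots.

-6.5

At the optimum: budget uses 30 of 48 (slack = 18); design uses 62 of 62 (binding); airtime uses 44 of 44 (binding).
By complementary slackness, y = 0 for the non-binding constraint.
The binding rows give the dual system: 2·y_design + 2·y_airtime = 8 and 6·y_design + 4·y_airtime = 18.
→ y_design = 1 and y_airtime = 3.
Reduced cost of radio spots: c₃ − yᵀa₃ = 6.5 − (1·1 + 3·4) = 6.5 − 13 = -6.5.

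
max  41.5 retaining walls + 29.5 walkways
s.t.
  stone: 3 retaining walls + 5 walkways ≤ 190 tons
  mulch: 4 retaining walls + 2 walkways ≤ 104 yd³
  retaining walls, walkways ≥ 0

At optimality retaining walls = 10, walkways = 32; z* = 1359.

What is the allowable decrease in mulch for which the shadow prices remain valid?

Binding constraints: stone, mulch. The basis is B = [[3,5],[4,2]] with det -14.
Per unit decrease in mulch, x* moves by d = (-0.3571, 0.2143).
The basis stays optimal until retaining walls reaches 0; allowable decrease = 28 yd³.

28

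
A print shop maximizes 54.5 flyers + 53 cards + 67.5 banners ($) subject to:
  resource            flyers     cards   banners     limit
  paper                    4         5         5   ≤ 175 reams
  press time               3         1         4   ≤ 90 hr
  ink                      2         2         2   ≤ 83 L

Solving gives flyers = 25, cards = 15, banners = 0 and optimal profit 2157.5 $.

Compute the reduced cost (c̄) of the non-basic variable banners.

-2

At the optimum: paper uses 175 of 175 (binding); press time uses 90 of 90 (binding); ink uses 80 of 83 (slack = 3).
Slack constraints have shadow price 0 (complementary slackness).
The binding rows give the dual system: 4·y_paper + 3·y_press time = 54.5 and 5·y_paper + 1·y_press time = 53.
This yields shadow prices y_paper = 9.5, y_press time = 5.5.
Reduced cost of banners: c₃ − yᵀa₃ = 67.5 − (9.5·5 + 5.5·4) = 67.5 − 69.5 = -2.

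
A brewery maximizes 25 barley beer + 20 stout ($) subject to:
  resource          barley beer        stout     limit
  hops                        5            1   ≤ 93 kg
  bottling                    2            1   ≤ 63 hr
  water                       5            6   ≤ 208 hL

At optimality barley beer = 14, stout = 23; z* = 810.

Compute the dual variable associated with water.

3

At the optimum: hops uses 93 of 93 (binding); bottling uses 51 of 63 (slack = 12); water uses 208 of 208 (binding).
Slack constraints have shadow price 0 (complementary slackness).
The binding rows give the dual system: 5·y_hops + 5·y_water = 25 and 1·y_hops + 6·y_water = 20.
This yields shadow prices y_hops = 2, y_water = 3.
Shadow price of water = 3.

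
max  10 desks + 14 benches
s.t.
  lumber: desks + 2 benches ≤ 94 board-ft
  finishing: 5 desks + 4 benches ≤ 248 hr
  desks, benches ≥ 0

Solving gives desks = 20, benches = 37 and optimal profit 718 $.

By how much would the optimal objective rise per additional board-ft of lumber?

5

Check each constraint at x*: lumber 94/94 (tight); finishing 248/248 (tight).
Dual feasibility on the basic columns requires 1·y_lumber + 5·y_finishing = 10, 2·y_lumber + 4·y_finishing = 14.
This yields shadow prices y_lumber = 5, y_finishing = 1.
Shadow price of lumber = 5.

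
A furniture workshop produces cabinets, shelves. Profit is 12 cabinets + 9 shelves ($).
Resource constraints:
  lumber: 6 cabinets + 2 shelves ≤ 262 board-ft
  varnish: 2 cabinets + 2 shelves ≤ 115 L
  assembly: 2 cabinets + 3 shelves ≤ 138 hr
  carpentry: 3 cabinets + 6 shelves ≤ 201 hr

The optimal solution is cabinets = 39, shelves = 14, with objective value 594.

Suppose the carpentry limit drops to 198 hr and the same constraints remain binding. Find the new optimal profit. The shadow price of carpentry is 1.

591

Δb = -3, so new z* = 594 + (1)·(-3) = 594 − 3 = 591.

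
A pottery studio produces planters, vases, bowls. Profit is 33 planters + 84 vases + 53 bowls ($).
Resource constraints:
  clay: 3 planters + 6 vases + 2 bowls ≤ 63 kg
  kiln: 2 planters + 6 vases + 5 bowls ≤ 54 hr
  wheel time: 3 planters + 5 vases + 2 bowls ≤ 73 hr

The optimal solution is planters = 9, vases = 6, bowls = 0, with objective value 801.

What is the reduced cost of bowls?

-2

At the optimum: clay uses 63 of 63 (binding); kiln uses 54 of 54 (binding); wheel time uses 57 of 73 (slack = 16).
Slack constraints have shadow price 0 (complementary slackness).
From A_Bᵀ y = c: 3·y_clay + 2·y_kiln = 33; 6·y_clay + 6·y_kiln = 84.
→ y_clay = 5 and y_kiln = 9.
Reduced cost of bowls: c₃ − yᵀa₃ = 53 − (5·2 + 9·5) = 53 − 55 = -2.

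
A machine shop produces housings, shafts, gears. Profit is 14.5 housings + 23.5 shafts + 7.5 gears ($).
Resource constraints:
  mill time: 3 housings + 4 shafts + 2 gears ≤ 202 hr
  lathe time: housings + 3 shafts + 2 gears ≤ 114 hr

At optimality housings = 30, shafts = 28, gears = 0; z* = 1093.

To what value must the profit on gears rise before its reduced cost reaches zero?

13

Check each constraint at x*: mill time 202/202 (tight); lathe time 114/114 (tight).
The binding rows give the dual system: 3·y_mill time + 1·y_lathe time = 14.5 and 4·y_mill time + 3·y_lathe time = 23.5.
Solving: y_mill time = 4, y_lathe time = 2.5.
gears enters the basis when its profit ≥ yᵀa₃ = 4·2 + 2.5·2 = 13.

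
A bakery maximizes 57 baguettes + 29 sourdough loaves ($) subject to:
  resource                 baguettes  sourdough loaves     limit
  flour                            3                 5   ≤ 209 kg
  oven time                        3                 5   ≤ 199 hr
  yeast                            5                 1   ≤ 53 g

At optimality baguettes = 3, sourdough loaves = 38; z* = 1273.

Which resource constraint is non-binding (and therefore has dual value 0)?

flour

flour: 199/209 (slack 10)
oven time: 199/199 (binding)
yeast: 53/53 (binding)
By complementary slackness, a constraint with positive slack has shadow price 0 → flour.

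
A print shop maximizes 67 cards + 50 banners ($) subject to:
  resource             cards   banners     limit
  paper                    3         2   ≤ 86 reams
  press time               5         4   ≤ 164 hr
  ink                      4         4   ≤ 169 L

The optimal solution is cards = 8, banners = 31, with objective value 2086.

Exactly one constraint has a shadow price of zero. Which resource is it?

paper: 86/86 (binding)
press time: 164/164 (binding)
ink: 156/169 (slack 13)
By complementary slackness, a constraint with positive slack has shadow price 0 → ink.

ink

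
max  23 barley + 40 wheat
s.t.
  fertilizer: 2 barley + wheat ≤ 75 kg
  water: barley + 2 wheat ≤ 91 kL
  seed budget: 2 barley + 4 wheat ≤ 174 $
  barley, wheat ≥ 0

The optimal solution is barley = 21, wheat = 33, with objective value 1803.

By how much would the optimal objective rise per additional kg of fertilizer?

2

Check each constraint at x*: fertilizer 75/75 (tight); water 87/91 (slack 4); seed budget 174/174 (tight).
By complementary slackness, y = 0 for the non-binding constraint.
The binding rows give the dual system: 2·y_fertilizer + 2·y_seed budget = 23 and 1·y_fertilizer + 4·y_seed budget = 40.
This yields shadow prices y_fertilizer = 2, y_seed budget = 9.5.
Shadow price of fertilizer = 2.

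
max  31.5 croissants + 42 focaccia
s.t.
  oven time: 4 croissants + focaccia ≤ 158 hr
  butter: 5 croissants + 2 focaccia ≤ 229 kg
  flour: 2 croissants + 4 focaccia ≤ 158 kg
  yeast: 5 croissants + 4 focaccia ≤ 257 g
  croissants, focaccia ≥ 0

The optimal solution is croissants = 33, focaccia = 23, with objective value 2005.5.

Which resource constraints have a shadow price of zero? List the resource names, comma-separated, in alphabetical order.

oven time: 155/158 (slack 3)
butter: 211/229 (slack 18)
flour: 158/158 (binding)
yeast: 257/257 (binding)
By complementary slackness, a constraint with positive slack has shadow price 0 → butter, oven time.

butter, oven time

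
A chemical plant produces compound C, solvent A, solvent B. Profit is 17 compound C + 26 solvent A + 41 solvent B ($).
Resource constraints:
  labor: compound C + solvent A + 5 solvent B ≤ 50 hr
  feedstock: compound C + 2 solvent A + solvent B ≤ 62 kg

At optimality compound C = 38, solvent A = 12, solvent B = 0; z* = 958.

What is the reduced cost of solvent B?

-8

At the optimum: labor uses 50 of 50 (binding); feedstock uses 62 of 62 (binding).
The binding rows give the dual system: 1·y_labor + 1·y_feedstock = 17 and 1·y_labor + 2·y_feedstock = 26.
→ y_labor = 8 and y_feedstock = 9.
Reduced cost of solvent B: c₃ − yᵀa₃ = 41 − (8·5 + 9·1) = 41 − 49 = -8.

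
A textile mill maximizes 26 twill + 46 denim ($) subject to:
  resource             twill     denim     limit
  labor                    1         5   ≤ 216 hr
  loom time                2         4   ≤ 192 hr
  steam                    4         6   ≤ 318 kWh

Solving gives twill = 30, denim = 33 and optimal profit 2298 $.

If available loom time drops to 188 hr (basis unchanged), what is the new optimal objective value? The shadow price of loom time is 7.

2270

Δb = -4, so new z* = 2298 + (7)·(-4) = 2298 − 28 = 2270.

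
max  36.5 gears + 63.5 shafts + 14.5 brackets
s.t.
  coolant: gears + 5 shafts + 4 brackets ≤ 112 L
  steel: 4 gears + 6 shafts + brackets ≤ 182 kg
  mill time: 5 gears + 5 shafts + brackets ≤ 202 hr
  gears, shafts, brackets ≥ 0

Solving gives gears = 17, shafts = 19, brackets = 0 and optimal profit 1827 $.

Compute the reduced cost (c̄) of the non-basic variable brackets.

Check each constraint at x*: coolant 112/112 (tight); steel 182/182 (tight); mill time 180/202 (slack 22).
By complementary slackness, y = 0 for the non-binding constraint.
From A_Bᵀ y = c: 1·y_coolant + 4·y_steel = 36.5; 5·y_coolant + 6·y_steel = 63.5.
→ y_coolant = 2.5 and y_steel = 8.5.
Reduced cost of brackets: c₃ − yᵀa₃ = 14.5 − (2.5·4 + 8.5·1) = 14.5 − 18.5 = -4.

-4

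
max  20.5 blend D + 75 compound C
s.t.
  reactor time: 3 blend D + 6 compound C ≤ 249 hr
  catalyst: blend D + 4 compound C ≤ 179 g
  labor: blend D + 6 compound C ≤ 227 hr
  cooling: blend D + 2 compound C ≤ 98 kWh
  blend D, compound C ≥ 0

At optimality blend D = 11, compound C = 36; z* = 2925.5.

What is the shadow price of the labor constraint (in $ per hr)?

Binding: reactor time and labor. Non-binding: catalyst (24 unused), cooling (15 unused).
Since catalyst, cooling are not tight, their duals are 0.
The binding rows give the dual system: 3·y_reactor time + 1·y_labor = 20.5 and 6·y_reactor time + 6·y_labor = 75.
This yields shadow prices y_reactor time = 4, y_labor = 8.5.
Shadow price of labor = 8.5.

8.5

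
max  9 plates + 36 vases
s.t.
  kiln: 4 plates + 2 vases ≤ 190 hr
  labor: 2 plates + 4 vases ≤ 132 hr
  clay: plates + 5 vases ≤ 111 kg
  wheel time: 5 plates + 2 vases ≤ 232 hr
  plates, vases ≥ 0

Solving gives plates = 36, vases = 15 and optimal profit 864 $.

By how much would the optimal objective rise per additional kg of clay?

6

At the optimum: kiln uses 174 of 190 (slack = 16); labor uses 132 of 132 (binding); clay uses 111 of 111 (binding); wheel time uses 210 of 232 (slack = 22).
Slack constraints have shadow price 0 (complementary slackness).
The binding rows give the dual system: 2·y_labor + 1·y_clay = 9 and 4·y_labor + 5·y_clay = 36.
Solving: y_labor = 1.5, y_clay = 6.
Shadow price of clay = 6.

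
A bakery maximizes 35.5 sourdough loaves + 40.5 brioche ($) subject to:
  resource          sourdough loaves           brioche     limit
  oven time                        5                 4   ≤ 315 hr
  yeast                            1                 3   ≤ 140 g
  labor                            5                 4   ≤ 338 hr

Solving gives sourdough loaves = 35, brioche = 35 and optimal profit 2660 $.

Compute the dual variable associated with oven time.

6

Binding: oven time and yeast. Non-binding: labor (23 unused).
By complementary slackness, y = 0 for the non-binding constraint.
From A_Bᵀ y = c: 5·y_oven time + 1·y_yeast = 35.5; 4·y_oven time + 3·y_yeast = 40.5.
→ y_oven time = 6 and y_yeast = 5.5.
Shadow price of oven time = 6.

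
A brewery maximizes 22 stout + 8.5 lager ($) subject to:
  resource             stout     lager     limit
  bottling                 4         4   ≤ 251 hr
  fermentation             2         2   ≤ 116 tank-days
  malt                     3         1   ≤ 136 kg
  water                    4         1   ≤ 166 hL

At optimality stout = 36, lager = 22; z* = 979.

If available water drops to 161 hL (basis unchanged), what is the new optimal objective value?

Binding: fermentation and water. Non-binding: bottling (19 unused), malt (6 unused).
Slack constraints have shadow price 0 (complementary slackness).
From A_Bᵀ y = c: 2·y_fermentation + 4·y_water = 22; 2·y_fermentation + 1·y_water = 8.5.
→ y_fermentation = 2 and y_water = 4.5.
Δz = y_water·Δb = 4.5 × (-5) = -22.5, so new z* = 979 − 22.5 = 956.5.

956.5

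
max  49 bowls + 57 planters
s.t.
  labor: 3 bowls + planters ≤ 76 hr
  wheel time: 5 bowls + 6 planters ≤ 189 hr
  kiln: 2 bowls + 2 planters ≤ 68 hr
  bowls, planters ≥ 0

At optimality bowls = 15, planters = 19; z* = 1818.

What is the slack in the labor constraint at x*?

labor used = 3·15 + 1·19 = 64; slack = 76 − 64 = 12.

12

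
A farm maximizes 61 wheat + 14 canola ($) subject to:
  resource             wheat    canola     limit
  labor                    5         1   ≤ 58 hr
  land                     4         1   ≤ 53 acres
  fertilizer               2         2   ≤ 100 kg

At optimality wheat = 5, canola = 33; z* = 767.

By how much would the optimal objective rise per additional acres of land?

At the optimum: labor uses 58 of 58 (binding); land uses 53 of 53 (binding); fertilizer uses 76 of 100 (slack = 24).
Slack constraints have shadow price 0 (complementary slackness).
The binding rows give the dual system: 5·y_labor + 4·y_land = 61 and 1·y_labor + 1·y_land = 14.
→ y_labor = 5 and y_land = 9.
Shadow price of land = 9.

9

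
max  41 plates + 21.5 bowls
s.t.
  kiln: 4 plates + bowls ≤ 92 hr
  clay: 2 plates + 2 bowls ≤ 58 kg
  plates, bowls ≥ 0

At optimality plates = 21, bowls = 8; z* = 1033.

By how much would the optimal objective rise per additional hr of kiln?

At the optimum: kiln uses 92 of 92 (binding); clay uses 58 of 58 (binding).
From A_Bᵀ y = c: 4·y_kiln + 2·y_clay = 41; 1·y_kiln + 2·y_clay = 21.5.
→ y_kiln = 6.5 and y_clay = 7.5.
Shadow price of kiln = 6.5.

6.5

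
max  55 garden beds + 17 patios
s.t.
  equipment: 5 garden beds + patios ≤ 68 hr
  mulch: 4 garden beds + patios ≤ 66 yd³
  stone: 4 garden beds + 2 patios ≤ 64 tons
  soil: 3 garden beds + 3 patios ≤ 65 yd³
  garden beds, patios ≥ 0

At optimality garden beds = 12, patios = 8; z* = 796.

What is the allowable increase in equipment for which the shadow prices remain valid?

12

Binding constraints: equipment, stone. The basis is B = [[5,1],[4,2]] with det 6.
Per unit increase in equipment, x* moves by d = (0.3333, -0.6667).
The basis stays optimal until patios reaches 0; allowable increase = 12 hr.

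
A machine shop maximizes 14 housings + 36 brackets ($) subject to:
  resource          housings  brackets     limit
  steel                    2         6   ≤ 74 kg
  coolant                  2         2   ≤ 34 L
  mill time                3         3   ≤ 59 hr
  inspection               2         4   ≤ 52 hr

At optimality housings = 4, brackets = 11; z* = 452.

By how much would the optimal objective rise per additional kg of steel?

Binding: steel and inspection. Non-binding: coolant (4 unused), mill time (14 unused).
Since coolant, mill time are not tight, their duals are 0.
From A_Bᵀ y = c: 2·y_steel + 2·y_inspection = 14; 6·y_steel + 4·y_inspection = 36.
Solving: y_steel = 4, y_inspection = 3.
Shadow price of steel = 4.

4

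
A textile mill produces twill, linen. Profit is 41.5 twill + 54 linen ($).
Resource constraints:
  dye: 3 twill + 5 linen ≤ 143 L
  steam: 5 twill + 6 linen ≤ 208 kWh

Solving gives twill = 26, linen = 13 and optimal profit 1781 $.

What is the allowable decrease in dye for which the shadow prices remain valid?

18.2

Binding constraints: dye, steam. The basis is B = [[3,5],[5,6]] with det -7.
Per unit decrease in dye, x* moves by d = (0.8571, -0.7143).
The basis stays optimal until linen reaches 0; allowable decrease = 18.2 L.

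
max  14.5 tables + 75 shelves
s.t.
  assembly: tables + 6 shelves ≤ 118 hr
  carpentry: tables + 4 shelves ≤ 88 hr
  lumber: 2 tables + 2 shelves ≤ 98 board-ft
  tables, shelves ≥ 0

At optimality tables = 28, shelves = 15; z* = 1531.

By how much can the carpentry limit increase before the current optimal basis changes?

2.4

Binding constraints: assembly, carpentry. The basis is B = [[1,6],[1,4]] with det -2.
Per unit increase in carpentry, x* moves by d = (3, -0.5).
The basis stays optimal until lumber becomes binding; allowable increase = 2.4 hr.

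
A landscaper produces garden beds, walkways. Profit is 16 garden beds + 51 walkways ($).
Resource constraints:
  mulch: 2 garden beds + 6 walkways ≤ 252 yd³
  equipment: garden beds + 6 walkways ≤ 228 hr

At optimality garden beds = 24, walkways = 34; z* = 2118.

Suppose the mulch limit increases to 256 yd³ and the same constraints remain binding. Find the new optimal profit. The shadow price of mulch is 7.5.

Δb = 4, so new z* = 2118 + (7.5)·(4) = 2118 + 30 = 2148.

2148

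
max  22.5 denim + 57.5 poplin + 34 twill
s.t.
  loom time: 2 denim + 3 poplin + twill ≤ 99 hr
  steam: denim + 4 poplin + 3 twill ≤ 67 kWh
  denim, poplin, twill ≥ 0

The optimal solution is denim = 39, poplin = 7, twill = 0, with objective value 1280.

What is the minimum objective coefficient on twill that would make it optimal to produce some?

Both loom time and steam are binding at x*.
From A_Bᵀ y = c: 2·y_loom time + 1·y_steam = 22.5; 3·y_loom time + 4·y_steam = 57.5.
Solving: y_loom time = 6.5, y_steam = 9.5.
twill enters the basis when its profit ≥ yᵀa₃ = 6.5·1 + 9.5·3 = 35.

35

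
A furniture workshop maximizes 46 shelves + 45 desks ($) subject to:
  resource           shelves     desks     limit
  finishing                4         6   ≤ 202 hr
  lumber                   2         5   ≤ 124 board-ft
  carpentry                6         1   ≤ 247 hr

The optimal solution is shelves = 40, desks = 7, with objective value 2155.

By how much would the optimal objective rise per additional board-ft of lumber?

0

Binding: finishing and carpentry. Non-binding: lumber (9 unused).
By complementary slackness, y = 0 for the non-binding constraint.
From A_Bᵀ y = c: 4·y_finishing + 6·y_carpentry = 46; 6·y_finishing + 1·y_carpentry = 45.
This yields shadow prices y_finishing = 7, y_carpentry = 3.
Shadow price of lumber = 0.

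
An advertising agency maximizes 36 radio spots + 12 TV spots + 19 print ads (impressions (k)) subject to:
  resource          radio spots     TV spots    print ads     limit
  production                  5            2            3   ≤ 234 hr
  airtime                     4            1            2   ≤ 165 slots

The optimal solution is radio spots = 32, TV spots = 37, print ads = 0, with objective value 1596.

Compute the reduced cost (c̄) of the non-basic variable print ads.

-1

At the optimum: production uses 234 of 234 (binding); airtime uses 165 of 165 (binding).
Dual feasibility on the basic columns requires 5·y_production + 4·y_airtime = 36, 2·y_production + 1·y_airtime = 12.
This yields shadow prices y_production = 4, y_airtime = 4.
Reduced cost of print ads: c₃ − yᵀa₃ = 19 − (4·3 + 4·2) = 19 − 20 = -1.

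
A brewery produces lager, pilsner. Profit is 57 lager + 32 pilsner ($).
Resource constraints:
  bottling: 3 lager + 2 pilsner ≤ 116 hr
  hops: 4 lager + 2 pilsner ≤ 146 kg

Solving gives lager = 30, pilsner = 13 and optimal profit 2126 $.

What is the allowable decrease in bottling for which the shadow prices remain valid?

6.5

Binding constraints: bottling, hops. The basis is B = [[3,2],[4,2]] with det -2.
Per unit decrease in bottling, x* moves by d = (1, -2).
The basis stays optimal until pilsner reaches 0; allowable decrease = 6.5 hr.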